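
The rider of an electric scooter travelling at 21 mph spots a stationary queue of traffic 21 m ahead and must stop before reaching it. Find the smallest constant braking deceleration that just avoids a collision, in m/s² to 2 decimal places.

Required deceleration ≈ 2.10 m/s²

21 mph × 0.44704 = 9.3878 m/s.
v² = 2a·d ⇒ a = v²/(2d) = 9.3878² / (2 × 21.000) = 88.131 / 42.000 = 2.0984 m/s².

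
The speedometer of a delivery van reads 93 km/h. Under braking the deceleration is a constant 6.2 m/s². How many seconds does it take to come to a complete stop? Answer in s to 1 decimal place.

Braking time ≈ 4.2 s

93 km/h ÷ 3.6 = 25.8333 m/s.
Braking time = v/a = 25.8333 / 6.200 = 4.167 s.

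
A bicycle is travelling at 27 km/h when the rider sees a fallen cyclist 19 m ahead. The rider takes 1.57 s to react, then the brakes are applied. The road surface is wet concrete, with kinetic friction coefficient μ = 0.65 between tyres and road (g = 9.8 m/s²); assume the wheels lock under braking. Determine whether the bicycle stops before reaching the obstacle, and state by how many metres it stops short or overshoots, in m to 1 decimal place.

27 km/h ÷ 3.6 = 7.5000 m/s.
a = μg = 0.65 × 9.8 = 6.370 m/s².
Reaction distance = 7.5000 × 1.57 = 11.775 m.
Braking distance = v²/(2a) = 56.250 / 12.740 = 4.415 m.
Total stopping distance = 11.775 + 4.415 = 16.190 m, vs 19 m available — it stops with 19 − 16.190 = 2.810 m to spare.

Yes — it stops 2.8 m short of the obstacle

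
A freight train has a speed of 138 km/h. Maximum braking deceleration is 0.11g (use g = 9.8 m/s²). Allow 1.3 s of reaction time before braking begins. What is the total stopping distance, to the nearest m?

138 km/h ÷ 3.6 = 38.3333 m/s.
a = 0.11 × 9.8 = 1.078 m/s².
Reaction distance = v·t_r = 38.3333 × 1.3 = 49.833 m.
Braking distance = v²/(2a) = 38.3333² / (2 × 1.078) = 1469.442 / 2.156 = 681.559 m.
Total = 49.833 + 681.559 = 731.392 m.

Total stopping distance ≈ 731 m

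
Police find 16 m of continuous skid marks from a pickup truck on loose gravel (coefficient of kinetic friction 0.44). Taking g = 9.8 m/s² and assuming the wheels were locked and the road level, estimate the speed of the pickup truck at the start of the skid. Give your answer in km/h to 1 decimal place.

Initial speed ≈ 42.3 km/h

Deceleration a = μg = 0.44 × 9.8 = 4.312 m/s².
v = √(2a·d) = √(2 × 4.312 × 16) = √137.984 = 11.7467 m/s.
= 11.7467 × 3.6 = 42.288 km/h.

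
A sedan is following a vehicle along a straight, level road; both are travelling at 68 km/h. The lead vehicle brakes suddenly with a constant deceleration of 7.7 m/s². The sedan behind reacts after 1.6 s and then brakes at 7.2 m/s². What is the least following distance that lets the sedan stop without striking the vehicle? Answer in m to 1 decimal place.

Minimum gap ≈ 31.8 m

68 km/h ÷ 3.6 = 18.8889 m/s.
Leader travels v²/(2a_L) = 356.791 / 15.400 = 23.168 m before stopping.
Follower covers v·t_r = 18.8889 × 1.6 = 30.222 m while reacting, then v²/(2a_F) = 356.791 / 14.400 = 24.777 m while braking, for a total of 30.222 + 24.777 = 54.999 m.
Since a_F ≤ a_L and the follower starts braking later, the follower is never slower than the leader, so the closest approach is when both have stopped.
Minimum gap = 54.999 − 23.168 = 31.831 m.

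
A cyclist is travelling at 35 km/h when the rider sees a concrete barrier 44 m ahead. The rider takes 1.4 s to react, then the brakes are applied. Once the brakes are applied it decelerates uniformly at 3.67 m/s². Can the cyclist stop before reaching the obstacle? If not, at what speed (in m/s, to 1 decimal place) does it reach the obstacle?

35 km/h ÷ 3.6 = 9.7222 m/s.
Reaction distance = 9.7222 × 1.4 = 13.611 m.
Braking distance = v²/(2a) = 94.521 / 7.340 = 12.878 m.
Total stopping distance = 13.611 + 12.878 = 26.489 m, vs 44 m available — it stops with 44 − 26.489 = 17.511 m to spare.

Yes — it stops about 17.5 m short of the obstacle, so it never reaches it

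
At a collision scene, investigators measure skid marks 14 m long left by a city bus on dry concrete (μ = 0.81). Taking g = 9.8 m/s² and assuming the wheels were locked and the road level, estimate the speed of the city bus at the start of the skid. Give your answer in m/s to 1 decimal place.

Initial speed ≈ 14.9 m/s

Deceleration a = μg = 0.81 × 9.8 = 7.938 m/s².
v = √(2a·d) = √(2 × 7.938 × 14) = √222.264 = 14.9085 m/s.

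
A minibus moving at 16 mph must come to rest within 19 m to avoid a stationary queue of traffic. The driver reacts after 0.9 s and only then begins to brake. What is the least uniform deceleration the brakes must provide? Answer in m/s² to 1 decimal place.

16 mph × 0.44704 = 7.1526 m/s.
Distance covered during reaction = 7.1526 × 0.9 = 6.437 m.
Distance available for braking: 19 − 6.437 = 12.563 m.
v² = 2a·d ⇒ a = v²/(2d) = 7.1526² / (2 × 12.563) = 51.160 / 25.126 = 2.0361 m/s².

Required deceleration ≈ 2.0 m/s²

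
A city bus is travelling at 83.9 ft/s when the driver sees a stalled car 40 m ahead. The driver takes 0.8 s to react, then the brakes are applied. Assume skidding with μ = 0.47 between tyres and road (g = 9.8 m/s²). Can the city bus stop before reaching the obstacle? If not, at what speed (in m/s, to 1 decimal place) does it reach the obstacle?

No — it strikes the obstacle at 21.8 m/s

83.9 ft/s × 0.3048 = 25.5727 m/s.
a = μg = 0.47 × 9.8 = 4.606 m/s².
Reaction distance = 25.5727 × 0.8 = 20.458 m.
Braking distance needed to stop: v²/(2a) = 653.963 / 9.212 = 70.990 m, so total needed = 20.458 + 70.990 = 91.448 m > 40 m — it cannot stop.
Distance remaining when braking begins: 40 − 20.458 = 19.542 m.
v² = v₀² − 2a·d = 653.963 − 2 × 4.606 × 19.542 = 473.942 m²/s².
v = √473.942 = 21.770 m/s.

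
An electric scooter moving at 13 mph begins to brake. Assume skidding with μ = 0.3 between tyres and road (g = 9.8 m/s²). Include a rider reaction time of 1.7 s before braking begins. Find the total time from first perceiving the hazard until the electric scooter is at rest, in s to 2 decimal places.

13 mph × 0.44704 = 5.8115 m/s.
a = μg = 0.3 × 9.8 = 2.940 m/s².
Braking time = v/a = 5.8115 / 2.940 = 1.977 s.
Total = 1.7 + 1.977 = 3.677 s.

Total time ≈ 3.68 s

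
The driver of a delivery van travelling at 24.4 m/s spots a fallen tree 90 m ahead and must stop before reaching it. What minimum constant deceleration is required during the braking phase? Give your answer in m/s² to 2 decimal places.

Required deceleration ≈ 3.31 m/s²

v² = 2a·d ⇒ a = v²/(2d) = 24.4000² / (2 × 90.000) = 595.360 / 180.000 = 3.3076 m/s².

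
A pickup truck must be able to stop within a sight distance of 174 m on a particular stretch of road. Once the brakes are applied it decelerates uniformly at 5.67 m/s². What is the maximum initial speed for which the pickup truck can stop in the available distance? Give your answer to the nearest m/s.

v²/(2a) = d ⇒ v = √(2 × 5.670 × 174) = √1973.16 = 44.4203 m/s.

Maximum speed ≈ 44 m/s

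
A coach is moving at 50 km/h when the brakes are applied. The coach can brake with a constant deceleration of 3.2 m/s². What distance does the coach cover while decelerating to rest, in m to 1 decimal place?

50 km/h ÷ 3.6 = 13.8889 m/s.
Braking distance = v²/(2a) = 13.8889² / (2 × 3.200) = 192.902 / 6.400 = 30.141 m.

Braking distance ≈ 30.1 m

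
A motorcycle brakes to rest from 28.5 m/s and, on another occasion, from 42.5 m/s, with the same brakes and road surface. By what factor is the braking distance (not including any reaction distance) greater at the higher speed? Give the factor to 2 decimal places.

Factor ≈ 2.22

Braking distance d = v²/(2a), so with a fixed, d ∝ v².
Factor = (42.5/28.5)² = 1.4912² = 2.2237.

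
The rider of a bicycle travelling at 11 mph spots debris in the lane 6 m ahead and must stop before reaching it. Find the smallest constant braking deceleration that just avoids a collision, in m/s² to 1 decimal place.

11 mph × 0.44704 = 4.9174 m/s.
v² = 2a·d ⇒ a = v²/(2d) = 4.9174² / (2 × 6.000) = 24.181 / 12.000 = 2.0151 m/s².

Required deceleration ≈ 2.0 m/s²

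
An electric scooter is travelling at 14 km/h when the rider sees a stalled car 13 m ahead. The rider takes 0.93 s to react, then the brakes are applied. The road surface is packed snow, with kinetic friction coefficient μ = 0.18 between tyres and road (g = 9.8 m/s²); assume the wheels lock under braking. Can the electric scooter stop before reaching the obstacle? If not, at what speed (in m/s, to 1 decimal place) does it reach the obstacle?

14 km/h ÷ 3.6 = 3.8889 m/s.
a = μg = 0.18 × 9.8 = 1.764 m/s².
Reaction distance = 3.8889 × 0.93 = 3.617 m.
Braking distance = v²/(2a) = 15.124 / 3.528 = 4.287 m.
Total stopping distance = 3.617 + 4.287 = 7.904 m, vs 13 m available — it stops with 13 − 7.904 = 5.096 m to spare.

Yes — it stops about 5.1 m short of the obstacle, so it never reaches it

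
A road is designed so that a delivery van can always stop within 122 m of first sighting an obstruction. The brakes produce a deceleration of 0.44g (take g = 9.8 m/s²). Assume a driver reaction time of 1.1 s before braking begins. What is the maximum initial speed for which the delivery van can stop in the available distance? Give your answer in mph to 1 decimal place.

a = 0.44 × 9.8 = 4.312 m/s².
Stopping distance: v·t_r + v²/(2a) = 122 with t_r = 1.1 s and a = 4.312 m/s².
So v² + 9.486 v − 1052.13 = 0.
Positive root: v = −a·t_r + √((a·t_r)² + 2a·d) = −4.743 + √(22.496 + 1052.13) = 28.0385 m/s.
28.0385 m/s ÷ 0.44704 = 62.720 mph.

Maximum speed ≈ 62.7 mph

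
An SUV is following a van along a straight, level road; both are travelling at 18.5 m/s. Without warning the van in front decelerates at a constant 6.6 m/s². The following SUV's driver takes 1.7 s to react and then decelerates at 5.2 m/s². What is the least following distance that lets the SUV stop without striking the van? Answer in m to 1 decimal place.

Minimum gap ≈ 38.4 m

Leader travels v²/(2a_L) = 342.250 / 13.200 = 25.928 m before stopping.
Follower covers v·t_r = 18.5000 × 1.7 = 31.450 m while reacting, then v²/(2a_F) = 342.250 / 10.400 = 32.909 m while braking, for a total of 31.450 + 32.909 = 64.359 m.
Since a_F ≤ a_L and the follower starts braking later, the follower is never slower than the leader, so the closest approach is when both have stopped.
Minimum gap = 64.359 − 25.928 = 38.431 m.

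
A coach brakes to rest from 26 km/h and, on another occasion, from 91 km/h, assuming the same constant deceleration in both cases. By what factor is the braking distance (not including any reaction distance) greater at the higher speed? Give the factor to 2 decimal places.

Braking distance d = v²/(2a), so with a fixed, d ∝ v².
Factor = (91/26)² = 3.5000² = 12.2500.

Factor ≈ 12.25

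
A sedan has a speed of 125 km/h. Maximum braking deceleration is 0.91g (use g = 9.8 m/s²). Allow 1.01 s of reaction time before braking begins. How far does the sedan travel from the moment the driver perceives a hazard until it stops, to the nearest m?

125 km/h ÷ 3.6 = 34.7222 m/s.
a = 0.91 × 9.8 = 8.918 m/s².
Reaction distance = v·t_r = 34.7222 × 1.01 = 35.069 m.
Braking distance = v²/(2a) = 34.7222² / (2 × 8.918) = 1205.631 / 17.836 = 67.595 m.
Total = 35.069 + 67.595 = 102.664 m.

Total stopping distance ≈ 103 m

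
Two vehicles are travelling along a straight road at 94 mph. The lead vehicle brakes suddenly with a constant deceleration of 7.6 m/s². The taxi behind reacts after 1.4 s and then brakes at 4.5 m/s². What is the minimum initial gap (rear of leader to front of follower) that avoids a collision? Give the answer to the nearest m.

94 mph × 0.44704 = 42.0218 m/s.
Leader travels v²/(2a_L) = 1765.832 / 15.200 = 116.173 m before stopping.
Follower covers v·t_r = 42.0218 × 1.4 = 58.831 m while reacting, then v²/(2a_F) = 1765.832 / 9.000 = 196.204 m while braking, for a total of 58.831 + 196.204 = 255.035 m.
Since a_F ≤ a_L and the follower starts braking later, the follower is never slower than the leader, so the closest approach is when both have stopped.
Minimum gap = 255.035 − 116.173 = 138.862 m.

Minimum gap ≈ 139 m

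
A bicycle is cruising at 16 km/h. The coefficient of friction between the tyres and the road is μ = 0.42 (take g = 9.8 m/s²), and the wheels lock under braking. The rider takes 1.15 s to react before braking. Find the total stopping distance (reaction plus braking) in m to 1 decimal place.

16 km/h ÷ 3.6 = 4.4444 m/s.
a = μg = 0.42 × 9.8 = 4.116 m/s².
Reaction distance = v·t_r = 4.4444 × 1.15 = 5.111 m.
Braking distance = v²/(2a) = 4.4444² / (2 × 4.116) = 19.753 / 8.232 = 2.400 m.
Total = 5.111 + 2.400 = 7.511 m.

Total stopping distance ≈ 7.5 m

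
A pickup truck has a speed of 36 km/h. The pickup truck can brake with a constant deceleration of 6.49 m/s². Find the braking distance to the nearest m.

Braking distance ≈ 8 m

36 km/h ÷ 3.6 = 10.0000 m/s.
Braking distance = v²/(2a) = 10.0000² / (2 × 6.490) = 100.000 / 12.980 = 7.704 m.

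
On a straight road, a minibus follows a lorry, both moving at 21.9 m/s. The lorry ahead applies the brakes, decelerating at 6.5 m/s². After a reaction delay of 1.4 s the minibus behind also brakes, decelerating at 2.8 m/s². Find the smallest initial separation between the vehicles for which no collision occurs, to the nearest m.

Leader travels v²/(2a_L) = 479.610 / 13.000 = 36.893 m before stopping.
Follower covers v·t_r = 21.9000 × 1.4 = 30.660 m while reacting, then v²/(2a_F) = 479.610 / 5.600 = 85.645 m while braking, for a total of 30.660 + 85.645 = 116.305 m.
Since a_F ≤ a_L and the follower starts braking later, the follower is never slower than the leader, so the closest approach is when both have stopped.
Minimum gap = 116.305 − 36.893 = 79.412 m.

Minimum gap ≈ 79 m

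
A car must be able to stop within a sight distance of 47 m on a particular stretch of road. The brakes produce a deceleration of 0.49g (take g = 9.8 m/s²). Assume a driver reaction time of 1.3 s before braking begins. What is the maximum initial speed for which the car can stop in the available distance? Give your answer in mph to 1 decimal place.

Maximum speed ≈ 35.6 mph

a = 0.49 × 9.8 = 4.802 m/s².
Stopping distance: v·t_r + v²/(2a) = 47 with t_r = 1.3 s and a = 4.802 m/s².
So v² + 12.485 v − 451.39 = 0.
Positive root: v = −a·t_r + √((a·t_r)² + 2a·d) = −6.243 + √(38.975 + 451.39) = 15.9012 m/s.
15.9012 m/s ÷ 0.44704 = 35.570 mph.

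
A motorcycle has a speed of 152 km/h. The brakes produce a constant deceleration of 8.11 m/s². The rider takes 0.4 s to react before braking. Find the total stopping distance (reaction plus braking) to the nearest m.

152 km/h ÷ 3.6 = 42.2222 m/s.
Reaction distance = v·t_r = 42.2222 × 0.4 = 16.889 m.
Braking distance = v²/(2a) = 42.2222² / (2 × 8.110) = 1782.714 / 16.220 = 109.908 m.
Total = 16.889 + 109.908 = 126.797 m.

Total stopping distance ≈ 127 m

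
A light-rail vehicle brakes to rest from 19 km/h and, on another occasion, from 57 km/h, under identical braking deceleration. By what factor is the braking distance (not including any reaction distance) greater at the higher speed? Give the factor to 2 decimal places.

Factor ≈ 9.00

Braking distance d = v²/(2a), so with a fixed, d ∝ v².
Factor = (57/19)² = 3.0000² = 9.0000.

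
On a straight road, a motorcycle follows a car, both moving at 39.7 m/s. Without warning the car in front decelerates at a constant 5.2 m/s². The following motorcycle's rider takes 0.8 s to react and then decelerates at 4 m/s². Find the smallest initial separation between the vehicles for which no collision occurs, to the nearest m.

Minimum gap ≈ 77 m

Leader travels v²/(2a_L) = 1576.090 / 10.400 = 151.547 m before stopping.
Follower covers v·t_r = 39.7000 × 0.8 = 31.760 m while reacting, then v²/(2a_F) = 1576.090 / 8.000 = 197.011 m while braking, for a total of 31.760 + 197.011 = 228.771 m.
Since a_F ≤ a_L and the follower starts braking later, the follower is never slower than the leader, so the closest approach is when both have stopped.
Minimum gap = 228.771 − 151.547 = 77.224 m.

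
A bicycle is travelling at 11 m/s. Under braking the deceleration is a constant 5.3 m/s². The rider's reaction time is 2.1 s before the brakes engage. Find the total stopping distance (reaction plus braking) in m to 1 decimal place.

Reaction distance = v·t_r = 11.0000 × 2.1 = 23.100 m.
Braking distance = v²/(2a) = 11.0000² / (2 × 5.300) = 121.000 / 10.600 = 11.415 m.
Total = 23.100 + 11.415 = 34.515 m.

Total stopping distance ≈ 34.5 m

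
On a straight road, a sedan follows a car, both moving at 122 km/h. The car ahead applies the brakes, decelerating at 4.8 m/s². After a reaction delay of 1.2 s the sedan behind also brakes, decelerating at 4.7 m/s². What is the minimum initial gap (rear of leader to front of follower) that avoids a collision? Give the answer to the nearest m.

Minimum gap ≈ 43 m

122 km/h ÷ 3.6 = 33.8889 m/s.
Leader travels v²/(2a_L) = 1148.458 / 9.600 = 119.631 m before stopping.
Follower covers v·t_r = 33.8889 × 1.2 = 40.667 m while reacting, then v²/(2a_F) = 1148.458 / 9.400 = 122.176 m while braking, for a total of 40.667 + 122.176 = 162.843 m.
Since a_F ≤ a_L and the follower starts braking later, the follower is never slower than the leader, so the closest approach is when both have stopped.
Minimum gap = 162.843 − 119.631 = 43.212 m.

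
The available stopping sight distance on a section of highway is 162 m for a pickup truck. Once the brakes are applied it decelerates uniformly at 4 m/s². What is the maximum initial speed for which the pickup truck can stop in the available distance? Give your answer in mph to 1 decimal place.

Maximum speed ≈ 80.5 mph

v²/(2a) = d ⇒ v = √(2 × 4.000 × 162) = √1296.00 = 36.0000 m/s.
36.0000 m/s ÷ 0.44704 = 80.530 mph.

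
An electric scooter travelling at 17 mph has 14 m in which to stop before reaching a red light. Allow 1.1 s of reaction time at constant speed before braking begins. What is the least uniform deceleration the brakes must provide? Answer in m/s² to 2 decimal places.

Required deceleration ≈ 5.12 m/s²

17 mph × 0.44704 = 7.5997 m/s.
Distance covered during reaction = 7.5997 × 1.1 = 8.360 m.
Distance available for braking: 14 − 8.360 = 5.640 m.
v² = 2a·d ⇒ a = v²/(2d) = 7.5997² / (2 × 5.640) = 57.755 / 11.280 = 5.1201 m/s².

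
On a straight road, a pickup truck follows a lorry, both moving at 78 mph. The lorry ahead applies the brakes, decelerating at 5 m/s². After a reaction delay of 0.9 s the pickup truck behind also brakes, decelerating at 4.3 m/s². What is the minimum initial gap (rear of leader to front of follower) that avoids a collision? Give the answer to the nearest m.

78 mph × 0.44704 = 34.8691 m/s.
Leader travels v²/(2a_L) = 1215.854 / 10.000 = 121.585 m before stopping.
Follower covers v·t_r = 34.8691 × 0.9 = 31.382 m while reacting, then v²/(2a_F) = 1215.854 / 8.600 = 141.378 m while braking, for a total of 31.382 + 141.378 = 172.760 m.
Since a_F ≤ a_L and the follower starts braking later, the follower is never slower than the leader, so the closest approach is when both have stopped.
Minimum gap = 172.760 − 121.585 = 51.175 m.

Minimum gap ≈ 51 m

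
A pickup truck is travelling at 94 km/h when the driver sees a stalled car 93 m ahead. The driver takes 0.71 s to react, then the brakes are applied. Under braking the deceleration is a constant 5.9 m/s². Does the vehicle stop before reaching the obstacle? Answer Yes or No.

94 km/h ÷ 3.6 = 26.1111 m/s.
Reaction distance = 26.1111 × 0.71 = 18.539 m.
Braking distance = v²/(2a) = 681.790 / 11.800 = 57.779 m.
Total stopping distance = 18.539 + 57.779 = 76.318 m, vs 93 m available — it stops with 93 − 76.318 = 16.682 m to spare.

Yes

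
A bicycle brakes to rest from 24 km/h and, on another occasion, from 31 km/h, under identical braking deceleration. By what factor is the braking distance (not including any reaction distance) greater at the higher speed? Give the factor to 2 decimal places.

Factor ≈ 1.67

Braking distance d = v²/(2a), so with a fixed, d ∝ v².
Factor = (31/24)² = 1.2917² = 1.6685.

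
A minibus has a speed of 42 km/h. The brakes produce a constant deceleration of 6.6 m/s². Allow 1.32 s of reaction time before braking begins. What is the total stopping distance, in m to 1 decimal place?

42 km/h ÷ 3.6 = 11.6667 m/s.
Reaction distance = v·t_r = 11.6667 × 1.32 = 15.400 m.
Braking distance = v²/(2a) = 11.6667² / (2 × 6.600) = 136.112 / 13.200 = 10.312 m.
Total = 15.400 + 10.312 = 25.712 m.

Total stopping distance ≈ 25.7 m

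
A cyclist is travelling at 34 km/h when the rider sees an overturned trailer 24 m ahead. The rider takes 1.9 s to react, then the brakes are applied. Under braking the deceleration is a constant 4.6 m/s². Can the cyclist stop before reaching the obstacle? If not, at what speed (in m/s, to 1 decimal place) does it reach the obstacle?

No — it strikes the obstacle at 5.8 m/s

34 km/h ÷ 3.6 = 9.4444 m/s.
Reaction distance = 9.4444 × 1.9 = 17.944 m.
Braking distance needed to stop: v²/(2a) = 89.197 / 9.200 = 9.695 m, so total needed = 17.944 + 9.695 = 27.639 m > 24 m — it cannot stop.
Distance remaining when braking begins: 24 − 17.944 = 6.056 m.
v² = v₀² − 2a·d = 89.197 − 2 × 4.600 × 6.056 = 33.482 m²/s².
v = √33.482 = 5.786 m/s.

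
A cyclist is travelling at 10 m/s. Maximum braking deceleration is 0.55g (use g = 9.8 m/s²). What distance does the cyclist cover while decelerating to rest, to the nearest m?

Braking distance ≈ 9 m

a = 0.55 × 9.8 = 5.390 m/s².
Braking distance = v²/(2a) = 10.0000² / (2 × 5.390) = 100.000 / 10.780 = 9.276 m.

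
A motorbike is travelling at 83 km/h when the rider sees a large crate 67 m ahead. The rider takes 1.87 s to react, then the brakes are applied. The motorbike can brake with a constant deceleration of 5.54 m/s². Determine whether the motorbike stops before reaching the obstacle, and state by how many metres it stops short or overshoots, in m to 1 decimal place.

83 km/h ÷ 3.6 = 23.0556 m/s.
Reaction distance = 23.0556 × 1.87 = 43.114 m.
Braking distance = v²/(2a) = 531.561 / 11.080 = 47.975 m.
Total stopping distance = 43.114 + 47.975 = 91.089 m, vs 67 m available — it cannot stop in time and overshoots by 91.089 − 67 = 24.089 m.

No — it overshoots by 24.1 m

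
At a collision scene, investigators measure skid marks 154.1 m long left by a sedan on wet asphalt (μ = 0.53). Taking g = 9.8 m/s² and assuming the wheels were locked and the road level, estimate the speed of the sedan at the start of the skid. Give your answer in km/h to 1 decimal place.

Initial speed ≈ 144.0 km/h

Deceleration a = μg = 0.53 × 9.8 = 5.194 m/s².
v = √(2a·d) = √(2 × 5.194 × 154.1) = √1600.791 = 40.0099 m/s.
= 40.0099 × 3.6 = 144.036 km/h.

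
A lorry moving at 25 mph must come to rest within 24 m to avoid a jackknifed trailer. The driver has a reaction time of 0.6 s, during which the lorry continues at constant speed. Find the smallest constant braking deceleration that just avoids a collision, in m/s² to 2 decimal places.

Required deceleration ≈ 3.61 m/s²

25 mph × 0.44704 = 11.1760 m/s.
Distance covered during reaction = 11.1760 × 0.6 = 6.706 m.
Distance available for braking: 24 − 6.706 = 17.294 m.
v² = 2a·d ⇒ a = v²/(2d) = 11.1760² / (2 × 17.294) = 124.903 / 34.588 = 3.6112 m/s².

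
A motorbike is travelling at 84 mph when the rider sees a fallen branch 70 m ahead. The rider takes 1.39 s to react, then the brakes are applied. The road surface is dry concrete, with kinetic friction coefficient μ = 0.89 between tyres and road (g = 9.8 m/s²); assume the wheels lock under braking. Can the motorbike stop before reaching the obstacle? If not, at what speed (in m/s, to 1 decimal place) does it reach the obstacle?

84 mph × 0.44704 = 37.5514 m/s.
a = μg = 0.89 × 9.8 = 8.722 m/s².
Reaction distance = 37.5514 × 1.39 = 52.196 m.
Braking distance needed to stop: v²/(2a) = 1410.108 / 17.444 = 80.836 m, so total needed = 52.196 + 80.836 = 133.032 m > 70 m — it cannot stop.
Distance remaining when braking begins: 70 − 52.196 = 17.804 m.
v² = v₀² − 2a·d = 1410.108 − 2 × 8.722 × 17.804 = 1099.535 m²/s².
v = √1099.535 = 33.159 m/s.

No — it strikes the obstacle at 33.2 m/s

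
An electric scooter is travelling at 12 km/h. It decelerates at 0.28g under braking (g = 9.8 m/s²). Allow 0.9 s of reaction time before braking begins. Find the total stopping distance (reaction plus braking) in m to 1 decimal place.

12 km/h ÷ 3.6 = 3.3333 m/s.
a = 0.28 × 9.8 = 2.744 m/s².
Reaction distance = v·t_r = 3.3333 × 0.9 = 3.000 m.
Braking distance = v²/(2a) = 3.3333² / (2 × 2.744) = 11.111 / 5.488 = 2.025 m.
Total = 3.000 + 2.025 = 5.025 m.

Total stopping distance ≈ 5.0 m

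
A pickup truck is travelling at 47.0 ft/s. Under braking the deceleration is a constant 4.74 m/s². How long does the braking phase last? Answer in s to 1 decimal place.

Braking time ≈ 3.0 s

47 ft/s × 0.3048 = 14.3256 m/s.
Braking time = v/a = 14.3256 / 4.740 = 3.022 s.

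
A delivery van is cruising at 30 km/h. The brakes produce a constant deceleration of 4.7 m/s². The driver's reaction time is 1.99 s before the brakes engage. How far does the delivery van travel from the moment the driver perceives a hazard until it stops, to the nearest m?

Total stopping distance ≈ 24 m

30 km/h ÷ 3.6 = 8.3333 m/s.
Reaction distance = v·t_r = 8.3333 × 1.99 = 16.583 m.
Braking distance = v²/(2a) = 8.3333² / (2 × 4.700) = 69.444 / 9.400 = 7.388 m.
Total = 16.583 + 7.388 = 23.971 m.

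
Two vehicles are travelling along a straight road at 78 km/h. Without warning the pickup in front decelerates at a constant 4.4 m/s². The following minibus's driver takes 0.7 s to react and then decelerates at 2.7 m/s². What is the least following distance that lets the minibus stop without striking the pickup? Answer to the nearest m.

78 km/h ÷ 3.6 = 21.6667 m/s.
Leader travels v²/(2a_L) = 469.446 / 8.800 = 53.346 m before stopping.
Follower covers v·t_r = 21.6667 × 0.7 = 15.167 m while reacting, then v²/(2a_F) = 469.446 / 5.400 = 86.934 m while braking, for a total of 15.167 + 86.934 = 102.101 m.
Since a_F ≤ a_L and the follower starts braking later, the follower is never slower than the leader, so the closest approach is when both have stopped.
Minimum gap = 102.101 − 53.346 = 48.755 m.

Minimum gap ≈ 49 m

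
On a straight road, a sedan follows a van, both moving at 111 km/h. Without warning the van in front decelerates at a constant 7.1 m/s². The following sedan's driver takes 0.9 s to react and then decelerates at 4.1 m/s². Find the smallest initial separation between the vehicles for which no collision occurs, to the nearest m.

Minimum gap ≈ 77 m

111 km/h ÷ 3.6 = 30.8333 m/s.
Leader travels v²/(2a_L) = 950.692 / 14.200 = 66.950 m before stopping.
Follower covers v·t_r = 30.8333 × 0.9 = 27.750 m while reacting, then v²/(2a_F) = 950.692 / 8.200 = 115.938 m while braking, for a total of 27.750 + 115.938 = 143.688 m.
Since a_F ≤ a_L and the follower starts braking later, the follower is never slower than the leader, so the closest approach is when both have stopped.
Minimum gap = 143.688 − 66.950 = 76.738 m.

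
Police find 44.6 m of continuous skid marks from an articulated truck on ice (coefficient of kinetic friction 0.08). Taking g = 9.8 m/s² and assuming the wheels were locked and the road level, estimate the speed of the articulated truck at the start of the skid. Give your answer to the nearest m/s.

Deceleration a = μg = 0.08 × 9.8 = 0.784 m/s².
v = √(2a·d) = √(2 × 0.784 × 44.6) = √69.933 = 8.3626 m/s.

Initial speed ≈ 8 m/s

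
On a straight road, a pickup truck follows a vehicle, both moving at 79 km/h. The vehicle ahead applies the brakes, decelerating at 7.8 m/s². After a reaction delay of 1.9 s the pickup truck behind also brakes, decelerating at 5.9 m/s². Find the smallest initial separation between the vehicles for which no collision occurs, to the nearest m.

Minimum gap ≈ 52 m

79 km/h ÷ 3.6 = 21.9444 m/s.
Leader travels v²/(2a_L) = 481.557 / 15.600 = 30.869 m before stopping.
Follower covers v·t_r = 21.9444 × 1.9 = 41.694 m while reacting, then v²/(2a_F) = 481.557 / 11.800 = 40.810 m while braking, for a total of 41.694 + 40.810 = 82.504 m.
Since a_F ≤ a_L and the follower starts braking later, the follower is never slower than the leader, so the closest approach is when both have stopped.
Minimum gap = 82.504 − 30.869 = 51.635 m.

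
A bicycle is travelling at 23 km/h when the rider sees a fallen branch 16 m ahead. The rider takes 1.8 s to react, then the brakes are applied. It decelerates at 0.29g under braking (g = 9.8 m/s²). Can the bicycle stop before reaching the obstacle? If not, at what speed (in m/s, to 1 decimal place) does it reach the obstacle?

23 km/h ÷ 3.6 = 6.3889 m/s.
a = 0.29 × 9.8 = 2.842 m/s².
Reaction distance = 6.3889 × 1.8 = 11.500 m.
Braking distance needed to stop: v²/(2a) = 40.818 / 5.684 = 7.181 m, so total needed = 11.500 + 7.181 = 18.681 m > 16 m — it cannot stop.
Distance remaining when braking begins: 16 − 11.500 = 4.500 m.
v² = v₀² − 2a·d = 40.818 − 2 × 2.842 × 4.500 = 15.240 m²/s².
v = √15.240 = 3.904 m/s.

No — it strikes the obstacle at 3.9 m/s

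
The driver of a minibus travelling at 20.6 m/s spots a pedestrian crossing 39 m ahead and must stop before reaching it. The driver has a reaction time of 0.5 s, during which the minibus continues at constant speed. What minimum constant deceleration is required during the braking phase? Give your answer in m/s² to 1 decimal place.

Distance covered during reaction = 20.6000 × 0.5 = 10.300 m.
Distance available for braking: 39 − 10.300 = 28.700 m.
v² = 2a·d ⇒ a = v²/(2d) = 20.6000² / (2 × 28.700) = 424.360 / 57.400 = 7.3930 m/s².

Required deceleration ≈ 7.4 m/s²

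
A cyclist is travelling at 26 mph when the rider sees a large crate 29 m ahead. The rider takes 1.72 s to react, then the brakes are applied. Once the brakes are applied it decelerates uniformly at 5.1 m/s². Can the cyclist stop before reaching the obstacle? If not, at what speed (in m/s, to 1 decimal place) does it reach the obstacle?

No — it strikes the obstacle at 6.6 m/s

26 mph × 0.44704 = 11.6230 m/s.
Reaction distance = 11.6230 × 1.72 = 19.992 m.
Braking distance needed to stop: v²/(2a) = 135.094 / 10.200 = 13.245 m, so total needed = 19.992 + 13.245 = 33.237 m > 29 m — it cannot stop.
Distance remaining when braking begins: 29 − 19.992 = 9.008 m.
v² = v₀² − 2a·d = 135.094 − 2 × 5.100 × 9.008 = 43.212 m²/s².
v = √43.212 = 6.574 m/s.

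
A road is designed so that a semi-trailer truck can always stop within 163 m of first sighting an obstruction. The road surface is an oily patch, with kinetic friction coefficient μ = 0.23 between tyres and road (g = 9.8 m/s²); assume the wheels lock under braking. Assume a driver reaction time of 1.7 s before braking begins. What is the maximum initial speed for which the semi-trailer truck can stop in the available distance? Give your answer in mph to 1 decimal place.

Maximum speed ≈ 52.7 mph

a = μg = 0.23 × 9.8 = 2.254 m/s².
Stopping distance: v·t_r + v²/(2a) = 163 with t_r = 1.7 s and a = 2.254 m/s².
So v² + 7.664 v − 734.80 = 0.
Positive root: v = −a·t_r + √((a·t_r)² + 2a·d) = −3.832 + √(14.684 + 734.80) = 23.5447 m/s.
23.5447 m/s ÷ 0.44704 = 52.668 mph.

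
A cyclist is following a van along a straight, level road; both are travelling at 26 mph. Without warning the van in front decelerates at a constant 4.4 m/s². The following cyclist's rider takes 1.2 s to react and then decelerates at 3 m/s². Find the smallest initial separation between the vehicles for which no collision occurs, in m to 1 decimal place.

26 mph × 0.44704 = 11.6230 m/s.
Leader travels v²/(2a_L) = 135.094 / 8.800 = 15.352 m before stopping.
Follower covers v·t_r = 11.6230 × 1.2 = 13.948 m while reacting, then v²/(2a_F) = 135.094 / 6.000 = 22.516 m while braking, for a total of 13.948 + 22.516 = 36.464 m.
Since a_F ≤ a_L and the follower starts braking later, the follower is never slower than the leader, so the closest approach is when both have stopped.
Minimum gap = 36.464 − 15.352 = 21.112 m.

Minimum gap ≈ 21.1 m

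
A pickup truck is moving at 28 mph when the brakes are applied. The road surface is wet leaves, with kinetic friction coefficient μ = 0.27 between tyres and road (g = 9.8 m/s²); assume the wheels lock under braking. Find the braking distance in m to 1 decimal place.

Braking distance ≈ 29.6 m

28 mph × 0.44704 = 12.5171 m/s.
a = μg = 0.27 × 9.8 = 2.646 m/s².
Braking distance = v²/(2a) = 12.5171² / (2 × 2.646) = 156.678 / 5.292 = 29.607 m.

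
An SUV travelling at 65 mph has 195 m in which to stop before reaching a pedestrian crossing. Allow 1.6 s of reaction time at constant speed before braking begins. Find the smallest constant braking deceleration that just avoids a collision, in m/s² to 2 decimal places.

Required deceleration ≈ 2.84 m/s²

65 mph × 0.44704 = 29.0576 m/s.
Distance covered during reaction = 29.0576 × 1.6 = 46.492 m.
Distance available for braking: 195 − 46.492 = 148.508 m.
v² = 2a·d ⇒ a = v²/(2d) = 29.0576² / (2 × 148.508) = 844.344 / 297.016 = 2.8428 m/s².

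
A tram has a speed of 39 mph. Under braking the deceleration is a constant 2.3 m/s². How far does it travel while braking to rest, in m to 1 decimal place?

39 mph × 0.44704 = 17.4346 m/s.
Braking distance = v²/(2a) = 17.4346² / (2 × 2.300) = 303.965 / 4.600 = 66.079 m.

Braking distance ≈ 66.1 m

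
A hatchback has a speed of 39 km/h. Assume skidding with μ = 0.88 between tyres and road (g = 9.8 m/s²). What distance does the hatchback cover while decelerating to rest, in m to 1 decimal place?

Braking distance ≈ 6.8 m

39 km/h ÷ 3.6 = 10.8333 m/s.
a = μg = 0.88 × 9.8 = 8.624 m/s².
Braking distance = v²/(2a) = 10.8333² / (2 × 8.624) = 117.360 / 17.248 = 6.804 m.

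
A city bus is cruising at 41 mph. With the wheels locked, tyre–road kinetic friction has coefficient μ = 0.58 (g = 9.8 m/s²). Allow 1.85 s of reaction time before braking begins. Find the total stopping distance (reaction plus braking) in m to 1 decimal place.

41 mph × 0.44704 = 18.3286 m/s.
a = μg = 0.58 × 9.8 = 5.684 m/s².
Reaction distance = v·t_r = 18.3286 × 1.85 = 33.908 m.
Braking distance = v²/(2a) = 18.3286² / (2 × 5.684) = 335.938 / 11.368 = 29.551 m.
Total = 33.908 + 29.551 = 63.459 m.

Total stopping distance ≈ 63.5 m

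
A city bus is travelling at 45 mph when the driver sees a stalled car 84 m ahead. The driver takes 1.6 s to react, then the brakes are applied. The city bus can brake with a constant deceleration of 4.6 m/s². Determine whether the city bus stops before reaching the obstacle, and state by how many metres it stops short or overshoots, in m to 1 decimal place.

45 mph × 0.44704 = 20.1168 m/s.
Reaction distance = 20.1168 × 1.6 = 32.187 m.
Braking distance = v²/(2a) = 404.686 / 9.200 = 43.988 m.
Total stopping distance = 32.187 + 43.988 = 76.175 m, vs 84 m available — it stops with 84 − 76.175 = 7.825 m to spare.

Yes — it stops 7.8 m short of the obstacle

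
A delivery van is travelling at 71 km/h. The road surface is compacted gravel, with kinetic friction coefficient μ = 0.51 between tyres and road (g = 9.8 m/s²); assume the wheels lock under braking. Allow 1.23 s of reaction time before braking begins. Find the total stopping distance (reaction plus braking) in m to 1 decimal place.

71 km/h ÷ 3.6 = 19.7222 m/s.
a = μg = 0.51 × 9.8 = 4.998 m/s².
Reaction distance = v·t_r = 19.7222 × 1.23 = 24.258 m.
Braking distance = v²/(2a) = 19.7222² / (2 × 4.998) = 388.965 / 9.996 = 38.912 m.
Total = 24.258 + 38.912 = 63.170 m.

Total stopping distance ≈ 63.2 m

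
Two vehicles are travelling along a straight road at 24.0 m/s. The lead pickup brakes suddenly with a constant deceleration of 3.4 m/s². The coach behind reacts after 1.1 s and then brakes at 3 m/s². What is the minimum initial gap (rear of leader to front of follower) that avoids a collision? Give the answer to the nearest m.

Leader travels v²/(2a_L) = 576.000 / 6.800 = 84.706 m before stopping.
Follower covers v·t_r = 24.0000 × 1.1 = 26.400 m while reacting, then v²/(2a_F) = 576.000 / 6.000 = 96.000 m while braking, for a total of 26.400 + 96.000 = 122.400 m.
Since a_F ≤ a_L and the follower starts braking later, the follower is never slower than the leader, so the closest approach is when both have stopped.
Minimum gap = 122.400 − 84.706 = 37.694 m.

Minimum gap ≈ 38 m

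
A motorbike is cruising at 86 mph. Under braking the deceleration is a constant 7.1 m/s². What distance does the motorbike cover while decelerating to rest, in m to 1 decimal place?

86 mph × 0.44704 = 38.4454 m/s.
Braking distance = v²/(2a) = 38.4454² / (2 × 7.100) = 1478.049 / 14.200 = 104.088 m.

Braking distance ≈ 104.1 m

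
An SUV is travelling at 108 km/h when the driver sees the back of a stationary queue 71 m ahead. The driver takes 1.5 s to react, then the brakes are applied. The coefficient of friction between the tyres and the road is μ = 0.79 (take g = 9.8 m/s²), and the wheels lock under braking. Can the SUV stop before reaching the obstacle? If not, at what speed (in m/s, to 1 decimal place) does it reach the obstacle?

108 km/h ÷ 3.6 = 30.0000 m/s.
a = μg = 0.79 × 9.8 = 7.742 m/s².
Reaction distance = 30.0000 × 1.5 = 45.000 m.
Braking distance needed to stop: v²/(2a) = 900.000 / 15.484 = 58.125 m, so total needed = 45.000 + 58.125 = 103.125 m > 71 m — it cannot stop.
Distance remaining when braking begins: 71 − 45.000 = 26.000 m.
v² = v₀² − 2a·d = 900.000 − 2 × 7.742 × 26.000 = 497.416 m²/s².
v = √497.416 = 22.303 m/s.

No — it strikes the obstacle at 22.3 m/s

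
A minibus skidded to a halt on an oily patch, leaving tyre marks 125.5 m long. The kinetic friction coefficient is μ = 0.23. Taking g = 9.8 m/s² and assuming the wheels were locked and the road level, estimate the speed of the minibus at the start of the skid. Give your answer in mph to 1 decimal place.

Initial speed ≈ 53.2 mph

Deceleration a = μg = 0.23 × 9.8 = 2.254 m/s².
v = √(2a·d) = √(2 × 2.254 × 125.5) = √565.754 = 23.7856 m/s.
= 23.7856 ÷ 0.44704 = 53.207 mph.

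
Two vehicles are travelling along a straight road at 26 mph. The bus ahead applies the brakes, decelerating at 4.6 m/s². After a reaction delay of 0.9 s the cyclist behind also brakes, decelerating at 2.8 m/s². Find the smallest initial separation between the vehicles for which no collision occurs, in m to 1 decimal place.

26 mph × 0.44704 = 11.6230 m/s.
Leader travels v²/(2a_L) = 135.094 / 9.200 = 14.684 m before stopping.
Follower covers v·t_r = 11.6230 × 0.9 = 10.461 m while reacting, then v²/(2a_F) = 135.094 / 5.600 = 24.124 m while braking, for a total of 10.461 + 24.124 = 34.585 m.
Since a_F ≤ a_L and the follower starts braking later, the follower is never slower than the leader, so the closest approach is when both have stopped.
Minimum gap = 34.585 − 14.684 = 19.901 m.

Minimum gap ≈ 19.9 m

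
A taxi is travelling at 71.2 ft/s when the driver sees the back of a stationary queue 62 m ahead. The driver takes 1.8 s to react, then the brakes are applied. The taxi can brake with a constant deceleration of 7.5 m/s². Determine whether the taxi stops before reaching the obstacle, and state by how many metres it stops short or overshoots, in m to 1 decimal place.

71.2 ft/s × 0.3048 = 21.7018 m/s.
Reaction distance = 21.7018 × 1.8 = 39.063 m.
Braking distance = v²/(2a) = 470.968 / 15.000 = 31.398 m.
Total stopping distance = 39.063 + 31.398 = 70.461 m, vs 62 m available — it cannot stop in time and overshoots by 70.461 − 62 = 8.461 m.

No — it overshoots by 8.5 m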